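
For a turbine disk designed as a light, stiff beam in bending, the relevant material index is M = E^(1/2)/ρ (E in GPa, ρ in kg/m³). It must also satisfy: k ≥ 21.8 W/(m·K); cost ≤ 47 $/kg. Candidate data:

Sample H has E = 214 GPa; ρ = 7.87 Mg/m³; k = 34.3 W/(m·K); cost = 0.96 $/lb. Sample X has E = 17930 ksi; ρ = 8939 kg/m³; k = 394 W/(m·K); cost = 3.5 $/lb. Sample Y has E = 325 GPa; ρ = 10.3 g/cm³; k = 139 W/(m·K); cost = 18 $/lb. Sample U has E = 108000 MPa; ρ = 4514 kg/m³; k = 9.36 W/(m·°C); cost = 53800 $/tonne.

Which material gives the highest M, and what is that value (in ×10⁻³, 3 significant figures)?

sample H, M = 1.86×10⁻³

Screen on constraints: k ≥ 21.8 W/(m·K); cost ≤ 47 $/kg. Survivors: sample H, sample X, sample Y.
In SI units:
  sample H: E = 214.0 GPa, ρ = 7870 kg/m³
  sample X: E = 123.6 GPa, ρ = 8939 kg/m³
  sample Y: E = 325.0 GPa, ρ = 10300 kg/m³
  sample H: M = 1.86×10⁻³
  sample Y: M = 1.75×10⁻³
  sample X: M = 1.24×10⁻³
Sample H has the largest M.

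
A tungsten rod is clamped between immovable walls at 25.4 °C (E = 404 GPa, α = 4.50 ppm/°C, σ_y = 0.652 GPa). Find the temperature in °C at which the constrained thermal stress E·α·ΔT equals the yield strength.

σ_y = 0.652 GPa = 652.0 MPa.
E·α·ΔT = 652.0 MPa ⇒ ΔT = 652.0 / (404.0×10³ × 4.50×10⁻⁶) = 358.6 K.
T = 25.4 + 358.6 = 384.0 °C.

384 °C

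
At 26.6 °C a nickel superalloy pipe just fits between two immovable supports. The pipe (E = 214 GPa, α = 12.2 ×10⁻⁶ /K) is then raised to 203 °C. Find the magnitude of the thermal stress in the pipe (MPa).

ΔT = 176.4 K. Constrained thermal stress σ = E·α·ΔT = 214.0×10³ MPa × 12.2×10⁻⁶ × 176.4 = 461 MPa (compressive).

461 MPa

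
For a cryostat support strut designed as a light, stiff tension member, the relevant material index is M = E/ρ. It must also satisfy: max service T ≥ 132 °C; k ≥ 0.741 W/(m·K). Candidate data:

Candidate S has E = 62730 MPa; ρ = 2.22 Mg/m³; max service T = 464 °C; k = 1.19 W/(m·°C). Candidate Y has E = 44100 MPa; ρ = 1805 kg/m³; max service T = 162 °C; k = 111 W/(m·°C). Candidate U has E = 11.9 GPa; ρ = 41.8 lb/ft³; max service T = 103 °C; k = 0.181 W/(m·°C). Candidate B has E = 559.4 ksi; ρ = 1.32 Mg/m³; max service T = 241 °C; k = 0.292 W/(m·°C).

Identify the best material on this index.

candidate S

Screen on constraints: max service T ≥ 132 °C; k ≥ 0.741 W/(m·K). Survivors: candidate S, candidate Y.
Convert each candidate to consistent units, then evaluate M:
  candidate S: E = 62.73 GPa, ρ = 2220 kg/m³
  candidate Y: E = 44.10 GPa, ρ = 1805 kg/m³
  candidate S: M = 28.3 MN·m/kg
  candidate Y: M = 24.4 MN·m/kg
Candidate S ranks first.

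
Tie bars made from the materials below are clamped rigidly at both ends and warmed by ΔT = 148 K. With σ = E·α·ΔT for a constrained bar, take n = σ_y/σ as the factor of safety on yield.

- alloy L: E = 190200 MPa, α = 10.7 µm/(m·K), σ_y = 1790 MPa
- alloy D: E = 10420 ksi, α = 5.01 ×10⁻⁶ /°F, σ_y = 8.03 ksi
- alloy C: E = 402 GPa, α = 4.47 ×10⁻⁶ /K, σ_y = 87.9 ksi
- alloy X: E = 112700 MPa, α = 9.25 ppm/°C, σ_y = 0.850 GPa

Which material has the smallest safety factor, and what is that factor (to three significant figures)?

alloy D, n = 0.577

Per material, after unit conversion:
  alloy L: E = 190.2, α = 10.7, σ_y = 1790 → σ = 301 MPa, n = 5.94
  alloy D: E = 71.84, α = 9.02, σ_y = 55.36 → σ = 95.9 MPa, n = 0.577
  alloy C: E = 402.0, α = 4.47, σ_y = 606.0 → σ = 266 MPa, n = 2.28
  alloy X: E = 112.7, α = 9.25, σ_y = 850.0 → σ = 154 MPa, n = 5.51
The minimum is alloy D at n = 0.577.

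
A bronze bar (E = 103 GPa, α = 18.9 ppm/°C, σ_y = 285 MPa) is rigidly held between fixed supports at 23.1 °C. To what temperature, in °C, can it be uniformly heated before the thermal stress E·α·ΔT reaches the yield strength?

E·α·ΔT = 285.0 MPa ⇒ ΔT = 285.0 / (103.0×10³ × 18.9×10⁻⁶) = 146.4 K.
T = 23.1 + 146.4 = 169.5 °C.

170 °C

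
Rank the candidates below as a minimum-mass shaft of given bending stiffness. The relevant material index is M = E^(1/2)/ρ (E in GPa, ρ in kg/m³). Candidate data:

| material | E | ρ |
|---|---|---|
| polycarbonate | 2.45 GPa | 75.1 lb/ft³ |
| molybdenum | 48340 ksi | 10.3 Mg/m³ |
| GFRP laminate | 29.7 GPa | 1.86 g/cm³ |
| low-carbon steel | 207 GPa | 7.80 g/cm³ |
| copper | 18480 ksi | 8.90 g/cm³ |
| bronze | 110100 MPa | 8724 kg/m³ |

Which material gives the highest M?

After converting to SI:
  polycarbonate: E = 2.450 GPa, ρ = 1203 kg/m³
  molybdenum: E = 333.3 GPa, ρ = 10300 kg/m³
  GFRP laminate: E = 29.70 GPa, ρ = 1860 kg/m³
  low-carbon steel: E = 207.0 GPa, ρ = 7800 kg/m³
  copper: E = 127.4 GPa, ρ = 8900 kg/m³
  bronze: E = 110.1 GPa, ρ = 8724 kg/m³
  GFRP laminate: M = 2.93×10⁻³
  low-carbon steel: M = 1.84×10⁻³
  molybdenum: M = 1.77×10⁻³
  polycarbonate: M = 1.30×10⁻³
  copper: M = 1.27×10⁻³
  bronze: M = 1.20×10⁻³
GFRP laminate has the largest M.

GFRP laminate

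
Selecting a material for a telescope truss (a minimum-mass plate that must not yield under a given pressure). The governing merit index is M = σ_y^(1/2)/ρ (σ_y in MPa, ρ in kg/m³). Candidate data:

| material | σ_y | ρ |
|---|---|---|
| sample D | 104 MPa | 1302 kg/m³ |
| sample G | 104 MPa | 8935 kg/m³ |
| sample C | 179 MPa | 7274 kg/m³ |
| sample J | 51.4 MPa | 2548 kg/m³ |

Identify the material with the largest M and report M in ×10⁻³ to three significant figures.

Per-candidate index values:
  sample D: M = 7.83×10⁻³
  sample J: M = 2.81×10⁻³
  sample C: M = 1.84×10⁻³
  sample G: M = 1.14×10⁻³
Highest index: sample D.

sample D, M = 7.83×10⁻³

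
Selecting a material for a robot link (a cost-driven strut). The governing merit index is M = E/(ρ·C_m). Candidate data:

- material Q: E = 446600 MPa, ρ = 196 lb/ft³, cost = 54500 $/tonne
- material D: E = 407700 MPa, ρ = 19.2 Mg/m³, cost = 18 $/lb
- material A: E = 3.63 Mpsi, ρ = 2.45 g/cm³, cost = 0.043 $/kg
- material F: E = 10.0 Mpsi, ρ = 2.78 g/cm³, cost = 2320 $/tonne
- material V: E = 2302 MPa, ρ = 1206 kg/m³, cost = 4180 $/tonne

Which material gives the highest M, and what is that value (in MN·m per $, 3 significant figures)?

After converting to SI:
  material Q: E = 446.6 GPa, ρ = 3140 kg/m³, cost = 54.50 $/kg
  material D: E = 407.7 GPa, ρ = 19200 kg/m³, cost = 39.68 $/kg
  material A: E = 25.03 GPa, ρ = 2450 kg/m³, cost = 0.04300 $/kg
  material F: E = 68.95 GPa, ρ = 2780 kg/m³, cost = 2.320 $/kg
  material V: E = 2.302 GPa, ρ = 1206 kg/m³, cost = 4.180 $/kg
  material A: M = 238 MN·m per $
  material F: M = 10.7 MN·m per $
  material Q: M = 2.61 MN·m per $
  material D: M = 0.535 MN·m per $
  material V: M = 0.457 MN·m per $
Material A ranks first.

material A, M = 238 MN·m per $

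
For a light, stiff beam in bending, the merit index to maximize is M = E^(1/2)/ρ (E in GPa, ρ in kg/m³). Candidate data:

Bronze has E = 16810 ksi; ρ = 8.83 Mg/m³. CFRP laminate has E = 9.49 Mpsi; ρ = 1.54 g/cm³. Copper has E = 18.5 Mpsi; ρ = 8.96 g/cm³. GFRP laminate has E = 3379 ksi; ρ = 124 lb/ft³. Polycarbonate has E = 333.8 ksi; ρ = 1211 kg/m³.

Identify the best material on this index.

In SI units:
  bronze: E = 115.9 GPa, ρ = 8830 kg/m³
  CFRP laminate: E = 65.43 GPa, ρ = 1540 kg/m³
  copper: E = 127.6 GPa, ρ = 8960 kg/m³
  GFRP laminate: E = 23.30 GPa, ρ = 1986 kg/m³
  polycarbonate: E = 2.301 GPa, ρ = 1211 kg/m³
  CFRP laminate: M = 5.25×10⁻³
  GFRP laminate: M = 2.43×10⁻³
  copper: M = 1.26×10⁻³
  polycarbonate: M = 1.25×10⁻³
  bronze: M = 1.22×10⁻³
Highest index: CFRP laminate.

CFRP laminate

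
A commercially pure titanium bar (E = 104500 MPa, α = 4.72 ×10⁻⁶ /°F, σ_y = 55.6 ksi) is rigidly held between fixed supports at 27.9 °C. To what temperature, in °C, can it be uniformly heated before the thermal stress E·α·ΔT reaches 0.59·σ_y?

283 °C

E = 104500 MPa = 104.5 GPa.
α = 4.72×10⁻⁶/°F × 9/5 = 8.50×10⁻⁶/K.
σ_y = 55.6 ksi = 383.3 MPa.
E·α·ΔT = 226.2 MPa ⇒ ΔT = 226.2 / (104.5×10³ × 8.50×10⁻⁶) = 254.8 K.
T = 27.9 + 254.8 = 282.7 °C.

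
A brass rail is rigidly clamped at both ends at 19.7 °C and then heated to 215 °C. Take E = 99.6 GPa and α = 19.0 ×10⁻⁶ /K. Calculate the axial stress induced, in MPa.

ΔT = 195.3 K. Constrained thermal stress σ = E·α·ΔT = 99.60×10³ MPa × 19.0×10⁻⁶ × 195.3 = 370 MPa (compressive).

370 MPa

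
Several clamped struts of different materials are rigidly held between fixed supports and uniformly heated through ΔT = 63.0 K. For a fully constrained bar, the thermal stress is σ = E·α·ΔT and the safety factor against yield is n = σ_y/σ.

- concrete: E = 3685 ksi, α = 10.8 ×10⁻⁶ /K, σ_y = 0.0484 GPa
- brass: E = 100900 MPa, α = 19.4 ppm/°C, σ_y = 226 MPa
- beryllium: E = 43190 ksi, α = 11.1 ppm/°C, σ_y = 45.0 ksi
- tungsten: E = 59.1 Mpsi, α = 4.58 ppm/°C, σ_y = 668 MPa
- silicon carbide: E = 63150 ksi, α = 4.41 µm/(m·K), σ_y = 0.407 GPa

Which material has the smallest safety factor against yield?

Per material, after unit conversion:
  concrete: E = 25.41, α = 10.8, σ_y = 48.40 → σ = 17.3 MPa, n = 2.80
  brass: E = 100.9, α = 19.4, σ_y = 226.0 → σ = 123 MPa, n = 1.83
  beryllium: E = 297.8, α = 11.1, σ_y = 310.3 → σ = 208 MPa, n = 1.49
  tungsten: E = 407.5, α = 4.58, σ_y = 668.0 → σ = 118 MPa, n = 5.68
  silicon carbide: E = 435.4, α = 4.41, σ_y = 407.0 → σ = 121 MPa, n = 3.36
Beryllium has the lowest safety factor, n = 1.49.

beryllium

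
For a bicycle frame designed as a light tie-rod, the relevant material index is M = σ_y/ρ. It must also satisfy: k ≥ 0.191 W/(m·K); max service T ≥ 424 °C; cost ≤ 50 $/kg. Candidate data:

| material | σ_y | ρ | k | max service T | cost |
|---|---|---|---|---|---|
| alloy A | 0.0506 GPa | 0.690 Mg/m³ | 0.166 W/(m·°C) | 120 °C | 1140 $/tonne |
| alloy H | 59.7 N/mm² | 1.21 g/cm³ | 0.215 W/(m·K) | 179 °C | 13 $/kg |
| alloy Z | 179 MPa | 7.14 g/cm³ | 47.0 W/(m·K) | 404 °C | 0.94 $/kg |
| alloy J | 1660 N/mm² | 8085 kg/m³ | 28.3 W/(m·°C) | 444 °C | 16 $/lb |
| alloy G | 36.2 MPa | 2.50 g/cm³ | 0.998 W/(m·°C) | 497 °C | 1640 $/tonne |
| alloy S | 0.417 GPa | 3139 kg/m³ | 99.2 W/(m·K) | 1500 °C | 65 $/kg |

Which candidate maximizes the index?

alloy J

Screen on constraints: k ≥ 0.191 W/(m·K); max service T ≥ 424 °C; cost ≤ 50 $/kg. Survivors: alloy J, alloy G.
Putting every candidate on a common basis:
  alloy J: σ_y = 1660 MPa, ρ = 8085 kg/m³
  alloy G: σ_y = 36.20 MPa, ρ = 2500 kg/m³
  alloy J: M = 205 kN·m/kg
  alloy G: M = 14.5 kN·m/kg
Alloy J has the largest M.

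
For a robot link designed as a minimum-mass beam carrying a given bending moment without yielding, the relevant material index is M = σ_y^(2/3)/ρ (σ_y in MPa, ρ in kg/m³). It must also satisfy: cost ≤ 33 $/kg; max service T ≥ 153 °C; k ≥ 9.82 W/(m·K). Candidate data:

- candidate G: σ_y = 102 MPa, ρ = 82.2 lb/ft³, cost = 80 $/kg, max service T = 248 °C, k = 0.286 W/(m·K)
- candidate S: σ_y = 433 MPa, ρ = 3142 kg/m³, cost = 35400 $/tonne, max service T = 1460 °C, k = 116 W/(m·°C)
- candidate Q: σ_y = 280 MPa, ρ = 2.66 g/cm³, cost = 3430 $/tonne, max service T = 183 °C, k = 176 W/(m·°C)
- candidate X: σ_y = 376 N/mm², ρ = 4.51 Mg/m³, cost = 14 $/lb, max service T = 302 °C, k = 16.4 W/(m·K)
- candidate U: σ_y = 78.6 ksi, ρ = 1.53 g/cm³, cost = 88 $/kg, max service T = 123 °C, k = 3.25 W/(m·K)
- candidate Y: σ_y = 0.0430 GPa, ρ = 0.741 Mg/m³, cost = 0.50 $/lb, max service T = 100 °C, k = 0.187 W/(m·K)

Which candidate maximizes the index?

candidate Q

Screen on constraints: cost ≤ 33 $/kg; max service T ≥ 153 °C; k ≥ 9.82 W/(m·K). Survivors: candidate Q, candidate X.
After converting to SI:
  candidate Q: σ_y = 280.0 MPa, ρ = 2660 kg/m³
  candidate X: σ_y = 376.0 MPa, ρ = 4510 kg/m³
  candidate Q: M = 16.1×10⁻³
  candidate X: M = 11.6×10⁻³
The maximum is for candidate Q.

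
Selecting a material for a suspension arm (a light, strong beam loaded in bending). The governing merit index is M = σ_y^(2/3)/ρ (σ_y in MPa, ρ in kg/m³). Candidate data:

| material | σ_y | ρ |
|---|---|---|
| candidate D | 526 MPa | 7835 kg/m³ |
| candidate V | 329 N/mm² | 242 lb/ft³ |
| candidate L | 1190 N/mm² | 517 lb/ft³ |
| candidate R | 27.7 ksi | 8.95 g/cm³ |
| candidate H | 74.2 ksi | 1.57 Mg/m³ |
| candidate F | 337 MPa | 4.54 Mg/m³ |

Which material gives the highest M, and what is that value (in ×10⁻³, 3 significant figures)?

Putting every candidate on a common basis:
  candidate D: σ_y = 526.0 MPa, ρ = 7835 kg/m³
  candidate V: σ_y = 329.0 MPa, ρ = 3876 kg/m³
  candidate L: σ_y = 1190 MPa, ρ = 8282 kg/m³
  candidate R: σ_y = 191.0 MPa, ρ = 8950 kg/m³
  candidate H: σ_y = 511.6 MPa, ρ = 1570 kg/m³
  candidate F: σ_y = 337.0 MPa, ρ = 4540 kg/m³
  candidate H: M = 40.7×10⁻³
  candidate L: M = 13.6×10⁻³
  candidate V: M = 12.3×10⁻³
  candidate F: M = 10.7×10⁻³
  candidate D: M = 8.32×10⁻³
  candidate R: M = 3.71×10⁻³
Candidate H ranks first.

candidate H, M = 40.7×10⁻³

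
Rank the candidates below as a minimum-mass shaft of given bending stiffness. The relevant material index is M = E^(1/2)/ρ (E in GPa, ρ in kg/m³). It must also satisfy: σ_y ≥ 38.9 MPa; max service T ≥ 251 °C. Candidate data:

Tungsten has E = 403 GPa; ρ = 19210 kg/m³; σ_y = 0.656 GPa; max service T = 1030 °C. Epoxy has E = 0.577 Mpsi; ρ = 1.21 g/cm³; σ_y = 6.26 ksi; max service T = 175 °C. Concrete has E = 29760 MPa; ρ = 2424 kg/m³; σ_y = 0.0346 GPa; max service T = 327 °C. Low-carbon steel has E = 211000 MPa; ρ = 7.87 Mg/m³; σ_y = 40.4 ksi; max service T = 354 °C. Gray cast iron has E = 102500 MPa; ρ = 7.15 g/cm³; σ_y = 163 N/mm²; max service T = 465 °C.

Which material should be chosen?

Screen on constraints: σ_y ≥ 38.9 MPa; max service T ≥ 251 °C. Survivors: tungsten, low-carbon steel, gray cast iron.
Convert each candidate to consistent units, then evaluate M:
  tungsten: E = 403.0 GPa, ρ = 19210 kg/m³
  low-carbon steel: E = 211.0 GPa, ρ = 7870 kg/m³
  gray cast iron: E = 102.5 GPa, ρ = 7150 kg/m³
  low-carbon steel: M = 1.85×10⁻³
  gray cast iron: M = 1.42×10⁻³
  tungsten: M = 1.05×10⁻³
Highest index: low-carbon steel.

low-carbon steel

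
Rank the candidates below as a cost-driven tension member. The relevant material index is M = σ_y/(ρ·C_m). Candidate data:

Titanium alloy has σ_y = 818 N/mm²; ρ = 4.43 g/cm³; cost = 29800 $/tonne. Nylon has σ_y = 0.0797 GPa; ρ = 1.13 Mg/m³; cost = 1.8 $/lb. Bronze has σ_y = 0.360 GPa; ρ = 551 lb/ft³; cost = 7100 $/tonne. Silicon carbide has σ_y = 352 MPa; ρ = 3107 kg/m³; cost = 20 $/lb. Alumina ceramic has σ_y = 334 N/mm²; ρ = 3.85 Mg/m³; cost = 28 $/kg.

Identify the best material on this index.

Normalizing units and computing the index:
  titanium alloy: σ_y = 818.0 MPa, ρ = 4430 kg/m³, cost = 29.80 $/kg
  nylon: σ_y = 79.70 MPa, ρ = 1130 kg/m³, cost = 3.968 $/kg
  bronze: σ_y = 360.0 MPa, ρ = 8826 kg/m³, cost = 7.100 $/kg
  silicon carbide: σ_y = 352.0 MPa, ρ = 3107 kg/m³, cost = 44.09 $/kg
  alumina ceramic: σ_y = 334.0 MPa, ρ = 3850 kg/m³, cost = 28.00 $/kg
  nylon: M = 17.8 kN·m per $
  titanium alloy: M = 6.20 kN·m per $
  bronze: M = 5.74 kN·m per $
  alumina ceramic: M = 3.10 kN·m per $
  silicon carbide: M = 2.57 kN·m per $
Nylon has the largest M.

nylon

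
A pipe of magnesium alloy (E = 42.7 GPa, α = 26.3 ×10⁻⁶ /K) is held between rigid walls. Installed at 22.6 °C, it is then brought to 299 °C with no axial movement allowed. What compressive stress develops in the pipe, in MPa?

ΔT = 276.4 K. Constrained thermal stress σ = E·α·ΔT = 42.70×10³ MPa × 26.3×10⁻⁶ × 276.4 = 310 MPa (compressive).

310 MPa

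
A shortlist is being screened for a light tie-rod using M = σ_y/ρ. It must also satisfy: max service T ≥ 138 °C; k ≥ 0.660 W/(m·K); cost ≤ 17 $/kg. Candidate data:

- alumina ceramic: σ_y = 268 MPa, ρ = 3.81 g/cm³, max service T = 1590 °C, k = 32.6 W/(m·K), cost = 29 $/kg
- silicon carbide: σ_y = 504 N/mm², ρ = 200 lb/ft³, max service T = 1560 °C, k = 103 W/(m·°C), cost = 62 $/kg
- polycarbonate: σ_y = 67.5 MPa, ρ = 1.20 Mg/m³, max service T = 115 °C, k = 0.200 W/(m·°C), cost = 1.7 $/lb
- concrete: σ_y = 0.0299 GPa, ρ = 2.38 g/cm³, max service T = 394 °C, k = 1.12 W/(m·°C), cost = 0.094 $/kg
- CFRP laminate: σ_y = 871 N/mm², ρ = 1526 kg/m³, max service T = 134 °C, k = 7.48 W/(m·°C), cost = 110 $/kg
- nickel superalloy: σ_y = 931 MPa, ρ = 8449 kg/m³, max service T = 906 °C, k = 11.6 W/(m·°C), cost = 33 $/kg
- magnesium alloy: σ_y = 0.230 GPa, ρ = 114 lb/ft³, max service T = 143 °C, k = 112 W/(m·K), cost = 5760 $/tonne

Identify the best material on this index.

magnesium alloy

Screen on constraints: max service T ≥ 138 °C; k ≥ 0.660 W/(m·K); cost ≤ 17 $/kg. Survivors: concrete, magnesium alloy.
Normalizing units and computing the index:
  concrete: σ_y = 29.90 MPa, ρ = 2380 kg/m³
  magnesium alloy: σ_y = 230.0 MPa, ρ = 1826 kg/m³
  magnesium alloy: M = 126 kN·m/kg
  concrete: M = 12.6 kN·m/kg
Magnesium alloy has the largest M.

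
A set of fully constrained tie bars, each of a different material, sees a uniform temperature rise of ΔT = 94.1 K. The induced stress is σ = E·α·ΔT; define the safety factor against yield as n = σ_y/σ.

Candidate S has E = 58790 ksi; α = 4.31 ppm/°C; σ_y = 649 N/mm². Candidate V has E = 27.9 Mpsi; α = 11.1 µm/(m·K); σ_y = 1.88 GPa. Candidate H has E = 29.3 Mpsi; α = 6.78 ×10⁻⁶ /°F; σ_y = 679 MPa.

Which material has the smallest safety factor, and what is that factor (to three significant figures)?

Converting E to GPa, α to ×10⁻⁶/K, σ_y to MPa, then σ and n for each:
  candidate S: E = 405.3, α = 4.31, σ_y = 649.0 → σ = 164 MPa, n = 3.95
  candidate V: E = 192.4, α = 11.1, σ_y = 1880 → σ = 201 MPa, n = 9.36
  candidate H: E = 202.0, α = 12.2, σ_y = 679.0 → σ = 232 MPa, n = 2.93
Candidate H has the lowest safety factor, n = 2.93.

candidate H, n = 2.93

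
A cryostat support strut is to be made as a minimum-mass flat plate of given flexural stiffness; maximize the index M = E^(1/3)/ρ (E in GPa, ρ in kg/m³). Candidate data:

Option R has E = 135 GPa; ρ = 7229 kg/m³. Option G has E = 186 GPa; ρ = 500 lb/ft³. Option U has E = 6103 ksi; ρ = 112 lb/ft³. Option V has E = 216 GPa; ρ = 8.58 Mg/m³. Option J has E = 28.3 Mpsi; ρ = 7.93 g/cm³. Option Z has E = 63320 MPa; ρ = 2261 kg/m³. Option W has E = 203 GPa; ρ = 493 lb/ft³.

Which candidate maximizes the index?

Convert each candidate to consistent units, then evaluate M:
  option R: E = 135.0 GPa, ρ = 7229 kg/m³
  option G: E = 186.0 GPa, ρ = 8009 kg/m³
  option U: E = 42.08 GPa, ρ = 1794 kg/m³
  option V: E = 216.0 GPa, ρ = 8580 kg/m³
  option J: E = 195.1 GPa, ρ = 7930 kg/m³
  option Z: E = 63.32 GPa, ρ = 2261 kg/m³
  option W: E = 203.0 GPa, ρ = 7897 kg/m³
  option U: M = 1.94×10⁻³
  option Z: M = 1.76×10⁻³
  option W: M = 0.744×10⁻³
  option J: M = 0.731×10⁻³
  option G: M = 0.713×10⁻³
  option R: M = 0.710×10⁻³
  option V: M = 0.699×10⁻³
The maximum is for option U.

option U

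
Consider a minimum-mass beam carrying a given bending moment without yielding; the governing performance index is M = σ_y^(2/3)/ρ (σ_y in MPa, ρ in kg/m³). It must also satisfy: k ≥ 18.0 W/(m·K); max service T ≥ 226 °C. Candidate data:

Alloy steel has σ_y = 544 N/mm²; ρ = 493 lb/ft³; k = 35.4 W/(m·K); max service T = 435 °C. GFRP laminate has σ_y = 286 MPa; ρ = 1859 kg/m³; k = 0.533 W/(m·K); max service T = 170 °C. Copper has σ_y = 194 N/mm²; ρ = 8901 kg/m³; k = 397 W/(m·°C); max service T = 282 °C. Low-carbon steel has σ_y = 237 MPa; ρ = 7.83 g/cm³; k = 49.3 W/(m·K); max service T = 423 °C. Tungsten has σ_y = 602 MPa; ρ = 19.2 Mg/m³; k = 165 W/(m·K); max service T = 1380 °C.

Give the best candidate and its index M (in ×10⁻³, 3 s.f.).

Screen on constraints: k ≥ 18.0 W/(m·K); max service T ≥ 226 °C. Survivors: alloy steel, copper, low-carbon steel, tungsten.
Normalizing units and computing the index:
  alloy steel: σ_y = 544.0 MPa, ρ = 7897 kg/m³
  copper: σ_y = 194.0 MPa, ρ = 8901 kg/m³
  low-carbon steel: σ_y = 237.0 MPa, ρ = 7830 kg/m³
  tungsten: σ_y = 602.0 MPa, ρ = 19200 kg/m³
  alloy steel: M = 8.44×10⁻³
  low-carbon steel: M = 4.89×10⁻³
  copper: M = 3.76×10⁻³
  tungsten: M = 3.71×10⁻³
Alloy steel ranks first.

alloy steel, M = 8.44×10⁻³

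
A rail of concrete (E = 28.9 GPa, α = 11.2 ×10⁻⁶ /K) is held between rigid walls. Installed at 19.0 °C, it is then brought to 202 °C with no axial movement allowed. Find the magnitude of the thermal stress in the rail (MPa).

ΔT = 183.0 K. Constrained thermal stress σ = E·α·ΔT = 28.90×10³ MPa × 11.2×10⁻⁶ × 183.0 = 59.2 MPa (compressive).

59.2 MPa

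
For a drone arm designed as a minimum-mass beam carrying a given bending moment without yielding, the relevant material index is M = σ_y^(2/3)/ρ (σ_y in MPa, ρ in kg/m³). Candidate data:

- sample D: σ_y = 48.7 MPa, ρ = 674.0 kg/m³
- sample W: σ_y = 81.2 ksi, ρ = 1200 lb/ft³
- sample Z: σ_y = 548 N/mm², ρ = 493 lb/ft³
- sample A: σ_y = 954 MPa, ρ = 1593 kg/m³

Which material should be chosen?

After converting to SI:
  sample D: σ_y = 48.70 MPa, ρ = 674.0 kg/m³
  sample W: σ_y = 559.9 MPa, ρ = 19220 kg/m³
  sample Z: σ_y = 548.0 MPa, ρ = 7897 kg/m³
  sample A: σ_y = 954.0 MPa, ρ = 1593 kg/m³
  sample A: M = 60.8×10⁻³
  sample D: M = 19.8×10⁻³
  sample Z: M = 8.48×10⁻³
  sample W: M = 3.53×10⁻³
Highest index: sample A.

sample A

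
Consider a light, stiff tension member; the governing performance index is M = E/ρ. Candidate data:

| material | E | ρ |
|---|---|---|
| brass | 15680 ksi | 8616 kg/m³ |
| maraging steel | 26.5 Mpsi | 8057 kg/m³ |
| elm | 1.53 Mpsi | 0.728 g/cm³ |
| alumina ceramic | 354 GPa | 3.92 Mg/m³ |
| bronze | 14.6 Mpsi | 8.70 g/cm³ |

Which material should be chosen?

After converting to SI:
  brass: E = 108.1 GPa, ρ = 8616 kg/m³
  maraging steel: E = 182.7 GPa, ρ = 8057 kg/m³
  elm: E = 10.55 GPa, ρ = 728.0 kg/m³
  alumina ceramic: E = 354.0 GPa, ρ = 3920 kg/m³
  bronze: E = 100.7 GPa, ρ = 8700 kg/m³
  alumina ceramic: M = 90.3 MN·m/kg
  maraging steel: M = 22.7 MN·m/kg
  elm: M = 14.5 MN·m/kg
  brass: M = 12.5 MN·m/kg
  bronze: M = 11.6 MN·m/kg
The maximum is for alumina ceramic.

alumina ceramic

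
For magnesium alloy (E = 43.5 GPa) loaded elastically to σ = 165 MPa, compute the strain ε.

ε = σ/E = 165 / 43500 = 3.79×10⁻³.

3.79×10⁻³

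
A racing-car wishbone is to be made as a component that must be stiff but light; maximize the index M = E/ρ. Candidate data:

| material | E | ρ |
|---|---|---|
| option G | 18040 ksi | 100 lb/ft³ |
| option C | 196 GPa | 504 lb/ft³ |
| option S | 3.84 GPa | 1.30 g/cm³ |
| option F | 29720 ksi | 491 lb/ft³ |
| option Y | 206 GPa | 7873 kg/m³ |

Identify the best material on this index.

In SI units:
  option G: E = 124.4 GPa, ρ = 1602 kg/m³
  option C: E = 196.0 GPa, ρ = 8073 kg/m³
  option S: E = 3.840 GPa, ρ = 1300 kg/m³
  option F: E = 204.9 GPa, ρ = 7865 kg/m³
  option Y: E = 206.0 GPa, ρ = 7873 kg/m³
  option G: M = 77.6 MN·m/kg
  option Y: M = 26.2 MN·m/kg
  option F: M = 26.1 MN·m/kg
  option C: M = 24.3 MN·m/kg
  option S: M = 2.95 MN·m/kg
Highest index: option G.

option G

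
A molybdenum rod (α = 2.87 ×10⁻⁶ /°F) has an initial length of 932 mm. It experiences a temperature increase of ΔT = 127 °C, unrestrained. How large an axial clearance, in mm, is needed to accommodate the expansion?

Convert α: 2.87×10⁻⁶/°F × (9/5) = 5.17×10⁻⁶/K.
ΔL = α·L₀·ΔT = 5.17×10⁻⁶ × 932 mm × 127.0 K = 0.611 mm.

0.611 mm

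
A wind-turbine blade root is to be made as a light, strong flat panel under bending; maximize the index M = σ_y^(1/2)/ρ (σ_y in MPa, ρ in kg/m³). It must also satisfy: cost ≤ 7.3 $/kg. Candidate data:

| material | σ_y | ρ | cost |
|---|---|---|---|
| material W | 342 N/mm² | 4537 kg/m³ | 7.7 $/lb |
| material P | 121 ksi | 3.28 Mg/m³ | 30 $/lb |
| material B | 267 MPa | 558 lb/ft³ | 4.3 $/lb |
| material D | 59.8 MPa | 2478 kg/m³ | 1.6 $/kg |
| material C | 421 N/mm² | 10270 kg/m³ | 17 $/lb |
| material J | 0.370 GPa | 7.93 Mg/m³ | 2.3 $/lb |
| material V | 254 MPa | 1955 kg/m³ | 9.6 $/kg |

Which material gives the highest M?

Screen on constraints: cost ≤ 7.3 $/kg. Survivors: material D, material J.
After converting to SI:
  material D: σ_y = 59.80 MPa, ρ = 2478 kg/m³
  material J: σ_y = 370.0 MPa, ρ = 7930 kg/m³
  material D: M = 3.12×10⁻³
  material J: M = 2.43×10⁻³
Highest index: material D.

material D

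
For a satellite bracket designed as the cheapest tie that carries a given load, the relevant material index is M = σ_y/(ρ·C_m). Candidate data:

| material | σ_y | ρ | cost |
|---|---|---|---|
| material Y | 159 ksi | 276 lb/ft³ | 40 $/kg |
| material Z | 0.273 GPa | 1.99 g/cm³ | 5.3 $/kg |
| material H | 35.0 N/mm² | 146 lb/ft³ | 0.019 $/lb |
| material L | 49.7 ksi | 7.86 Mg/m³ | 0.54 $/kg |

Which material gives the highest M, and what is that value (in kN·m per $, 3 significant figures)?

material H, M = 357 kN·m per $

Putting every candidate on a common basis:
  material Y: σ_y = 1096 MPa, ρ = 4421 kg/m³, cost = 40.00 $/kg
  material Z: σ_y = 273.0 MPa, ρ = 1990 kg/m³, cost = 5.300 $/kg
  material H: σ_y = 35.00 MPa, ρ = 2339 kg/m³, cost = 0.04189 $/kg
  material L: σ_y = 342.7 MPa, ρ = 7860 kg/m³, cost = 0.5400 $/kg
  material H: M = 357 kN·m per $
  material L: M = 80.7 kN·m per $
  material Z: M = 25.9 kN·m per $
  material Y: M = 6.20 kN·m per $
The maximum is for material H.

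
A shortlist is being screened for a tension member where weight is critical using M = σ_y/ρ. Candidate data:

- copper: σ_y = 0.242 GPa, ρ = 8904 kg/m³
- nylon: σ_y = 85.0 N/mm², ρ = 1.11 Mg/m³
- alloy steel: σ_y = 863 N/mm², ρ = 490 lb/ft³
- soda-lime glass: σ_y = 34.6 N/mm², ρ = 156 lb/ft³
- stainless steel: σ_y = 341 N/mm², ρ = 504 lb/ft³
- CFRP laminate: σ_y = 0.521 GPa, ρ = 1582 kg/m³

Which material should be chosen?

CFRP laminate

After converting to SI:
  copper: σ_y = 242.0 MPa, ρ = 8904 kg/m³
  nylon: σ_y = 85.00 MPa, ρ = 1110 kg/m³
  alloy steel: σ_y = 863.0 MPa, ρ = 7849 kg/m³
  soda-lime glass: σ_y = 34.60 MPa, ρ = 2499 kg/m³
  stainless steel: σ_y = 341.0 MPa, ρ = 8073 kg/m³
  CFRP laminate: σ_y = 521.0 MPa, ρ = 1582 kg/m³
  CFRP laminate: M = 329 kN·m/kg
  alloy steel: M = 110 kN·m/kg
  nylon: M = 76.6 kN·m/kg
  stainless steel: M = 42.2 kN·m/kg
  copper: M = 27.2 kN·m/kg
  soda-lime glass: M = 13.8 kN·m/kg
The maximum is for CFRP laminate.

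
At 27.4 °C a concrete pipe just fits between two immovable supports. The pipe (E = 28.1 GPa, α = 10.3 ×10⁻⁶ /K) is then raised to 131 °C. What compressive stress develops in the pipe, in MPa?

ΔT = 103.6 K. Constrained thermal stress σ = E·α·ΔT = 28.10×10³ MPa × 10.3×10⁻⁶ × 103.6 = 30.0 MPa (compressive).

30.0 MPa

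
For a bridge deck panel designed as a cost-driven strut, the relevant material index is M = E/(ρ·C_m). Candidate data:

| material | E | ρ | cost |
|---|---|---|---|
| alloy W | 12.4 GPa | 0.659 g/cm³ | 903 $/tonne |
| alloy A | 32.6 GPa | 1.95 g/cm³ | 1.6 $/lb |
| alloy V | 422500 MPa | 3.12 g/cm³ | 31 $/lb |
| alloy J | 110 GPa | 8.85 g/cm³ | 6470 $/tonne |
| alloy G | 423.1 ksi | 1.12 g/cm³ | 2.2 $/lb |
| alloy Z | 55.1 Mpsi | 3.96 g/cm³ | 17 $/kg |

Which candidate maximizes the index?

alloy W

Normalizing units and computing the index:
  alloy W: E = 12.40 GPa, ρ = 659.0 kg/m³, cost = 0.9030 $/kg
  alloy A: E = 32.60 GPa, ρ = 1950 kg/m³, cost = 3.527 $/kg
  alloy V: E = 422.5 GPa, ρ = 3120 kg/m³, cost = 68.34 $/kg
  alloy J: E = 110.0 GPa, ρ = 8850 kg/m³, cost = 6.470 $/kg
  alloy G: E = 2.917 GPa, ρ = 1120 kg/m³, cost = 4.850 $/kg
  alloy Z: E = 379.9 GPa, ρ = 3960 kg/m³, cost = 17.00 $/kg
  alloy W: M = 20.8 MN·m per $
  alloy Z: M = 5.64 MN·m per $
  alloy A: M = 4.74 MN·m per $
  alloy V: M = 1.98 MN·m per $
  alloy J: M = 1.92 MN·m per $
  alloy G: M = 0.537 MN·m per $
Highest index: alloy W.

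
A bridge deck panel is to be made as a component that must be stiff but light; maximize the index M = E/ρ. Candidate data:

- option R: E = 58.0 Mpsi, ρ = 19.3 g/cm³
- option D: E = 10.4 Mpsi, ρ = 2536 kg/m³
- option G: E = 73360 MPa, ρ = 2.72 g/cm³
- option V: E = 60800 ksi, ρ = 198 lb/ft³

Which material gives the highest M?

option V

Convert each candidate to consistent units, then evaluate M:
  option R: E = 399.9 GPa, ρ = 19300 kg/m³
  option D: E = 71.71 GPa, ρ = 2536 kg/m³
  option G: E = 73.36 GPa, ρ = 2720 kg/m³
  option V: E = 419.2 GPa, ρ = 3172 kg/m³
  option V: M = 132 MN·m/kg
  option D: M = 28.3 MN·m/kg
  option G: M = 27.0 MN·m/kg
  option R: M = 20.7 MN·m/kg
The maximum is for option V.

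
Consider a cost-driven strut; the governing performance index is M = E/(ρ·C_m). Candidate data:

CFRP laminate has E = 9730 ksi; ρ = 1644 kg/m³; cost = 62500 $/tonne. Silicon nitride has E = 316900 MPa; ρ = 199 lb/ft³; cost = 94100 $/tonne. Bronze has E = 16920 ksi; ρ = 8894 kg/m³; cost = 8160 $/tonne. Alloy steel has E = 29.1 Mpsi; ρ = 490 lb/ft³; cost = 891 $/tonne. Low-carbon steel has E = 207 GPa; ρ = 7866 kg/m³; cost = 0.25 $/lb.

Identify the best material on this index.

low-carbon steel

Normalizing units and computing the index:
  CFRP laminate: E = 67.09 GPa, ρ = 1644 kg/m³, cost = 62.50 $/kg
  silicon nitride: E = 316.9 GPa, ρ = 3188 kg/m³, cost = 94.10 $/kg
  bronze: E = 116.7 GPa, ρ = 8894 kg/m³, cost = 8.160 $/kg
  alloy steel: E = 200.6 GPa, ρ = 7849 kg/m³, cost = 0.8910 $/kg
  low-carbon steel: E = 207.0 GPa, ρ = 7866 kg/m³, cost = 0.5511 $/kg
  low-carbon steel: M = 47.7 MN·m per $
  alloy steel: M = 28.7 MN·m per $
  bronze: M = 1.61 MN·m per $
  silicon nitride: M = 1.06 MN·m per $
  CFRP laminate: M = 0.653 MN·m per $
Highest index: low-carbon steel.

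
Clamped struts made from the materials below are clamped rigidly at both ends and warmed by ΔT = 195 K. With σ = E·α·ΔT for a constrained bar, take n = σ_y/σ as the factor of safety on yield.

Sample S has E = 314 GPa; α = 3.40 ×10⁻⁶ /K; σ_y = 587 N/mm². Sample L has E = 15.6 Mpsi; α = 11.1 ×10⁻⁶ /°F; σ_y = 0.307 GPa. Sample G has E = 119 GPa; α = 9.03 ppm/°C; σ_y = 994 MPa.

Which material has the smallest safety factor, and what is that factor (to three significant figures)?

sample L, n = 0.733

Per material, after unit conversion:
  sample S: E = 314.0, α = 3.40, σ_y = 587.0 → σ = 208 MPa, n = 2.82
  sample L: E = 107.6, α = 20.0, σ_y = 307.0 → σ = 419 MPa, n = 0.733
  sample G: E = 119.0, α = 9.03, σ_y = 994.0 → σ = 210 MPa, n = 4.74
The minimum is sample L at n = 0.733.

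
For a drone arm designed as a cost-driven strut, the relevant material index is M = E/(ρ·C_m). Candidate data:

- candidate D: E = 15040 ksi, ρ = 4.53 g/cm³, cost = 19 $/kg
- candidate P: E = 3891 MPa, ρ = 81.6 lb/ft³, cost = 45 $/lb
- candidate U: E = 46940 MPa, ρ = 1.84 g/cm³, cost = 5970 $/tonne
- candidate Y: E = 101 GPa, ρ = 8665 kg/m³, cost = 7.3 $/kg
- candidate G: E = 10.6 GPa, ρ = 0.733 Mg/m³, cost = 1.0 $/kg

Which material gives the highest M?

candidate G

Normalizing units and computing the index:
  candidate D: E = 103.7 GPa, ρ = 4530 kg/m³, cost = 19.00 $/kg
  candidate P: E = 3.891 GPa, ρ = 1307 kg/m³, cost = 99.21 $/kg
  candidate U: E = 46.94 GPa, ρ = 1840 kg/m³, cost = 5.970 $/kg
  candidate Y: E = 101.0 GPa, ρ = 8665 kg/m³, cost = 7.300 $/kg
  candidate G: E = 10.60 GPa, ρ = 733.0 kg/m³, cost = 1.000 $/kg
  candidate G: M = 14.5 MN·m per $
  candidate U: M = 4.27 MN·m per $
  candidate Y: M = 1.60 MN·m per $
  candidate D: M = 1.20 MN·m per $
  candidate P: M = 0.0300 MN·m per $
Candidate G ranks first.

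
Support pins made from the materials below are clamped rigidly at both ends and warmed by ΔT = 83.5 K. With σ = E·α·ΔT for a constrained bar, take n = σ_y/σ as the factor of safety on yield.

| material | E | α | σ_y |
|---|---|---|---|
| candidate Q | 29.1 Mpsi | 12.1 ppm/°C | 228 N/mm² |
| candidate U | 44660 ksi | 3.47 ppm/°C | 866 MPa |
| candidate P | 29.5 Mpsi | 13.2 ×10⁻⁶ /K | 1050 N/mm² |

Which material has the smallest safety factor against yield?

candidate Q

In consistent units (E in GPa, α in ×10⁻⁶/K, σ_y in MPa):
  candidate Q: E = 200.6, α = 12.1, σ_y = 228.0 → σ = 203 MPa, n = 1.12
  candidate U: E = 307.9, α = 3.47, σ_y = 866.0 → σ = 89.2 MPa, n = 9.71
  candidate P: E = 203.4, α = 13.2, σ_y = 1050 → σ = 224 MPa, n = 4.68
Candidate Q has the lowest safety factor, n = 1.12.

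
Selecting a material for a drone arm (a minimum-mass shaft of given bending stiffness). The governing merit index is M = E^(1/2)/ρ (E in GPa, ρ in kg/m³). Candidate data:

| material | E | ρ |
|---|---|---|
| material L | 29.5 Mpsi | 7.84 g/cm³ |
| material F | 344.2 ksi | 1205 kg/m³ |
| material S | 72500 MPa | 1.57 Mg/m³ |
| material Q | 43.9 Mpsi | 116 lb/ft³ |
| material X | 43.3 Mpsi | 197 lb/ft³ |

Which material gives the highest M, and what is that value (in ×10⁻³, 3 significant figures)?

material Q, M = 9.36×10⁻³

Normalizing units and computing the index:
  material L: E = 203.4 GPa, ρ = 7840 kg/m³
  material F: E = 2.373 GPa, ρ = 1205 kg/m³
  material S: E = 72.50 GPa, ρ = 1570 kg/m³
  material Q: E = 302.7 GPa, ρ = 1858 kg/m³
  material X: E = 298.5 GPa, ρ = 3156 kg/m³
  material Q: M = 9.36×10⁻³
  material X: M = 5.48×10⁻³
  material S: M = 5.42×10⁻³
  material L: M = 1.82×10⁻³
  material F: M = 1.28×10⁻³
Material Q ranks first.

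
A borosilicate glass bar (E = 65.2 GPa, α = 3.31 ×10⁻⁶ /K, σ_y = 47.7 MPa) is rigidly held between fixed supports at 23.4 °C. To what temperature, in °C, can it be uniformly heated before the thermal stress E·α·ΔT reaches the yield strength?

E·α·ΔT = 47.70 MPa ⇒ ΔT = 47.70 / (65.20×10³ × 3.31×10⁻⁶) = 221.0 K.
T = 23.4 + 221.0 = 244.4 °C.

244 °C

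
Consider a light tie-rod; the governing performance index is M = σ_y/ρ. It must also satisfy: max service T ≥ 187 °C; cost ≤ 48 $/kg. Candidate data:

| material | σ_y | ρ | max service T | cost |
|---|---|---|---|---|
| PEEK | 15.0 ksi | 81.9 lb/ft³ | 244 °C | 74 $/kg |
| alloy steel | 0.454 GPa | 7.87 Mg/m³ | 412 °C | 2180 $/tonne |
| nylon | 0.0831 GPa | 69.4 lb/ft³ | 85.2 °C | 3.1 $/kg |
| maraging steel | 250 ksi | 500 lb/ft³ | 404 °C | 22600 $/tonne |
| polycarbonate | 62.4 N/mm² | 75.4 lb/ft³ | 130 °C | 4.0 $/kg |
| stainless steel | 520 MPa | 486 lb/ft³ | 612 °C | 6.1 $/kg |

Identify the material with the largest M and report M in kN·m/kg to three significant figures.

maraging steel, M = 215 kN·m/kg

Screen on constraints: max service T ≥ 187 °C; cost ≤ 48 $/kg. Survivors: alloy steel, maraging steel, stainless steel.
Putting every candidate on a common basis:
  alloy steel: σ_y = 454.0 MPa, ρ = 7870 kg/m³
  maraging steel: σ_y = 1724 MPa, ρ = 8009 kg/m³
  stainless steel: σ_y = 520.0 MPa, ρ = 7785 kg/m³
  maraging steel: M = 215 kN·m/kg
  stainless steel: M = 66.8 kN·m/kg
  alloy steel: M = 57.7 kN·m/kg
Highest index: maraging steel.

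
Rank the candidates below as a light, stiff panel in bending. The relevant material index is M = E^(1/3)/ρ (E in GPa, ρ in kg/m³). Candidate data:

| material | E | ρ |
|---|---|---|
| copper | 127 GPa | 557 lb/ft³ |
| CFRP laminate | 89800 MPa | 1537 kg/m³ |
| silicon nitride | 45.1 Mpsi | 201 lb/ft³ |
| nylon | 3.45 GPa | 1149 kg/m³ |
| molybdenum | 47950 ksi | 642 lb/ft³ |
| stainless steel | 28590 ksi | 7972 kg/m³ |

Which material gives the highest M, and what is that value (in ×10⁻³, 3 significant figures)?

Putting every candidate on a common basis:
  copper: E = 127.0 GPa, ρ = 8922 kg/m³
  CFRP laminate: E = 89.80 GPa, ρ = 1537 kg/m³
  silicon nitride: E = 311.0 GPa, ρ = 3220 kg/m³
  nylon: E = 3.450 GPa, ρ = 1149 kg/m³
  molybdenum: E = 330.6 GPa, ρ = 10280 kg/m³
  stainless steel: E = 197.1 GPa, ρ = 7972 kg/m³
  CFRP laminate: M = 2.91×10⁻³
  silicon nitride: M = 2.10×10⁻³
  nylon: M = 1.32×10⁻³
  stainless steel: M = 0.730×10⁻³
  molybdenum: M = 0.672×10⁻³
  copper: M = 0.563×10⁻³
CFRP laminate has the largest M.

CFRP laminate, M = 2.91×10⁻³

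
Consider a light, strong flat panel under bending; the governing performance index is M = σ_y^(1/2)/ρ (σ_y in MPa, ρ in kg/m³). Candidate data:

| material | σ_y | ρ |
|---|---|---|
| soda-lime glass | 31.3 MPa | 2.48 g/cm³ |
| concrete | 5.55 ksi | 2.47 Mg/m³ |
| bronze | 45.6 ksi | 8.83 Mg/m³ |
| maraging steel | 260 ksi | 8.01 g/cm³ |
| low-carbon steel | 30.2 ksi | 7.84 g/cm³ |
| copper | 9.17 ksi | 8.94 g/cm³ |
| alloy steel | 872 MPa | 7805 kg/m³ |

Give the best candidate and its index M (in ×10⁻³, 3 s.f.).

After converting to SI:
  soda-lime glass: σ_y = 31.30 MPa, ρ = 2480 kg/m³
  concrete: σ_y = 38.27 MPa, ρ = 2470 kg/m³
  bronze: σ_y = 314.4 MPa, ρ = 8830 kg/m³
  maraging steel: σ_y = 1793 MPa, ρ = 8010 kg/m³
  low-carbon steel: σ_y = 208.2 MPa, ρ = 7840 kg/m³
  copper: σ_y = 63.22 MPa, ρ = 8940 kg/m³
  alloy steel: σ_y = 872.0 MPa, ρ = 7805 kg/m³
  maraging steel: M = 5.29×10⁻³
  alloy steel: M = 3.78×10⁻³
  concrete: M = 2.50×10⁻³
  soda-lime glass: M = 2.26×10⁻³
  bronze: M = 2.01×10⁻³
  low-carbon steel: M = 1.84×10⁻³
  copper: M = 0.889×10⁻³
Highest index: maraging steel.

maraging steel, M = 5.29×10⁻³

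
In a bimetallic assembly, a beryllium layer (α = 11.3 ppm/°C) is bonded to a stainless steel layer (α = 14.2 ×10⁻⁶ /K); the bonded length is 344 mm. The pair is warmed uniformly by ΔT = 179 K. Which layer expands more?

stainless steel

α(beryllium) = 11.3×10⁻⁶/K vs α(stainless steel) = 14.2×10⁻⁶/K.
Higher α expands more for the same ΔT: stainless steel.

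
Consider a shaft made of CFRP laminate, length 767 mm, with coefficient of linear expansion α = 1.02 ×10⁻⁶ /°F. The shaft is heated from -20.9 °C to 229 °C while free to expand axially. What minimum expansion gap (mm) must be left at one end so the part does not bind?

Convert α: 1.02×10⁻⁶/°F × (9/5) = 1.84×10⁻⁶/K.
ΔT = 229 − (-20.9) = 249.9 K.
ΔL = α·L₀·ΔT = 1.84×10⁻⁶ × 767 mm × 249.9 K = 0.352 mm.

0.352 mm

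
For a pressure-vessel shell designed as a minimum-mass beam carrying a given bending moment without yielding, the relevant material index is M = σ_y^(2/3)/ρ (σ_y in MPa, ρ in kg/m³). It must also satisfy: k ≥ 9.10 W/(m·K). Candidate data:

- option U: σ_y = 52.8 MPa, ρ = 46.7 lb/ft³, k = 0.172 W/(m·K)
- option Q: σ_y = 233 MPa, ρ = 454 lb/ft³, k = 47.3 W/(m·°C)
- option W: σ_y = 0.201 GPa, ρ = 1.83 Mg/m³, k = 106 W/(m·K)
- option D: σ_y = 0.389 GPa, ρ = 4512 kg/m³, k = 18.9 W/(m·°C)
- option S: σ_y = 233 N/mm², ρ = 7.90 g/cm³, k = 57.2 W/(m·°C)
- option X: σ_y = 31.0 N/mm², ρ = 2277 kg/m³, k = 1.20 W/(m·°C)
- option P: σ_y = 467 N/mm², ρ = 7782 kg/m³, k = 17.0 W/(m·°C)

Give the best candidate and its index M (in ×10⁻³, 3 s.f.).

Screen on constraints: k ≥ 9.10 W/(m·K). Survivors: option Q, option W, option D, option S, option P.
Normalizing units and computing the index:
  option Q: σ_y = 233.0 MPa, ρ = 7272 kg/m³
  option W: σ_y = 201.0 MPa, ρ = 1830 kg/m³
  option D: σ_y = 389.0 MPa, ρ = 4512 kg/m³
  option S: σ_y = 233.0 MPa, ρ = 7900 kg/m³
  option P: σ_y = 467.0 MPa, ρ = 7782 kg/m³
  option W: M = 18.8×10⁻³
  option D: M = 11.8×10⁻³
  option P: M = 7.73×10⁻³
  option Q: M = 5.21×10⁻³
  option S: M = 4.79×10⁻³
Option W has the largest M.

option W, M = 18.8×10⁻³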